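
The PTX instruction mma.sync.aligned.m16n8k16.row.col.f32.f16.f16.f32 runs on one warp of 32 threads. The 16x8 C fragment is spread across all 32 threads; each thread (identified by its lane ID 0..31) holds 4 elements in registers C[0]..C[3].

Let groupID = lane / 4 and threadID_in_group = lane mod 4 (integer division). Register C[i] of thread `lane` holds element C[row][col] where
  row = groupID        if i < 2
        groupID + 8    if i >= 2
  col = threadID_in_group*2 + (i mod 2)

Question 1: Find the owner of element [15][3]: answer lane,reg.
29,3

r=15⇒gr=7,Rb=1  c=3⇒th=1,odd=1
L=7*4+1=29  i=1*2+1=3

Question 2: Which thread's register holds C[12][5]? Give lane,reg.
r: 12->gid=4,r8=1  c: 5->tid=2,i&1=1
L=4*4+2=18  i=1*2+1=3

18,3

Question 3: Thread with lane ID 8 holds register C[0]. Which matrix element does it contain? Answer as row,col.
8: grp=2,tig=0
[0] (2+0,0*2+0) = (2,0)

2,0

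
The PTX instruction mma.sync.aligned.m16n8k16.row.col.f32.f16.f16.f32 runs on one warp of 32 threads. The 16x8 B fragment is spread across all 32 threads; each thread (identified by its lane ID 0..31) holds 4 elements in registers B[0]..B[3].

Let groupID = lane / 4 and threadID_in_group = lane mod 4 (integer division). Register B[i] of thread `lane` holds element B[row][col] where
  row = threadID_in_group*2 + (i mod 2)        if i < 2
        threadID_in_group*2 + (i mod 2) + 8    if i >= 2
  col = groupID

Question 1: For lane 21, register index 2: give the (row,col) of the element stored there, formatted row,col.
lane 21⇒21/4=5, 21 mod 4=1
i=2  r:2·1+0+8⇒10  c:5

10,5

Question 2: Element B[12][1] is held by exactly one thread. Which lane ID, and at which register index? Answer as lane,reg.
c: 1->gid=1  r: 12->r8=1,tid=2,i&1=0
L=1*4+2=6  i=1*2+0=2

6,2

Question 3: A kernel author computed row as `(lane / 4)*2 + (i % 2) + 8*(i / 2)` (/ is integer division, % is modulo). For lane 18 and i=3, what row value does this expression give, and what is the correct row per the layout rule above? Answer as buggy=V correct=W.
`(lane / 4)*2 + (i % 2) + 8*(i / 2)`[18,3]->17
lane 18->18/4=4, 18 mod 4=2
i=3  r:2·2+1+8->13  c:4
row: 17 vs 13

buggy=17 correct=13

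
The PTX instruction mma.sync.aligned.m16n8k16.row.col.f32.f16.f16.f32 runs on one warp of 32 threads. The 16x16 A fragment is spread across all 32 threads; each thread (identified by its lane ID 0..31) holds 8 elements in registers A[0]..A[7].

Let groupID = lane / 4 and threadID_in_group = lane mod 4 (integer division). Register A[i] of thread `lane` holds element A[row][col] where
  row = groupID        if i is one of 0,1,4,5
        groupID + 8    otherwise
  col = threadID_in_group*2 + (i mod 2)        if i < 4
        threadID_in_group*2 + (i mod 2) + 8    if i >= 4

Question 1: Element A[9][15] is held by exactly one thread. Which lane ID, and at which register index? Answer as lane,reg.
7,7

r: 9->gid=1,r8=1  c: 15->c8=1,tid=3,i&1=1
L=1*4+3=7  i=1*4+1*2+1=7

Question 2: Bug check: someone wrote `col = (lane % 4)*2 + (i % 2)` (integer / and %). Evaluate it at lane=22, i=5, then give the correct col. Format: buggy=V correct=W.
buggy=5 correct=13

`(lane % 4)*2 + (i % 2)`[22,5]⇒5
L=22⇒gr=22>>2=5, th=22&3=2
[5]⇒row 5+0=5  col 2·2+1+8=13
col: 5 vs 13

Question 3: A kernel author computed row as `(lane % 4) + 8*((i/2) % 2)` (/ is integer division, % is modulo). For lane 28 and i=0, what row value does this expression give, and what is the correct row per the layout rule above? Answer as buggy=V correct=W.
`(lane % 4) + 8*((i/2) % 2)`[28,0]=>0
lane 28: grp=7 (28/4), tig=0 (28%4)
i=0: r=7+0=7, c=0*2+0+0=0
row: 0 vs 7

buggy=0 correct=7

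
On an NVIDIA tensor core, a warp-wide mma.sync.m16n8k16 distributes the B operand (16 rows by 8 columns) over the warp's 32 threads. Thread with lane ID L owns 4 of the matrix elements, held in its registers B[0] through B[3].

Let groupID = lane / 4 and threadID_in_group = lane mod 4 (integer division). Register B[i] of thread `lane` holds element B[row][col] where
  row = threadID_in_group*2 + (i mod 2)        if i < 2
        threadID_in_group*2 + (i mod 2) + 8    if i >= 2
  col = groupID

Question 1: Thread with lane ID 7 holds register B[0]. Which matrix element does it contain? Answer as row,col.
6,1

7: G=1,T=3
[0] (3*2+0+0,1) = (6,1)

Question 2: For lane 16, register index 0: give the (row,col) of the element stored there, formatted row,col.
0,4

16: gid=4,tid=0
[0] (0*2+0+0,4) = (0,4)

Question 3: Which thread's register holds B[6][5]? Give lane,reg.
23,0

c:5=>grp=5  r:6=>rB=0,tig=3,lo=0
L=5*4+3=23  i=0*2+0=0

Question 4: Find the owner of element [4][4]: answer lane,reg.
c: 4->gid=4  r: 4->r8=0,tid=2,i&1=0
L=4*4+2=18  i=0*2+0=0

18,0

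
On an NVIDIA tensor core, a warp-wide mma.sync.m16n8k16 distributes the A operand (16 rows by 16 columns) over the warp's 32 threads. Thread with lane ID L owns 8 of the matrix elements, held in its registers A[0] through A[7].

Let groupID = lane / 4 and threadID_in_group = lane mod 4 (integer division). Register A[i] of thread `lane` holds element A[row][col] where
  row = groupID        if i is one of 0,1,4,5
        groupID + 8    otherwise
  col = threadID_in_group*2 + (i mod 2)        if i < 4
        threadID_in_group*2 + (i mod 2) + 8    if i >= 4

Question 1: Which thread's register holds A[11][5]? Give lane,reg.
r=11⇒gr=3,Rb=1  c=5⇒Cb=0,th=2,odd=1
L=3*4+2=14  i=0*4+1*2+1=3

14,3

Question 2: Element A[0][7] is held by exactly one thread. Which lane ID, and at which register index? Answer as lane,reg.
3,1

r=0->g=0,rb=0  c=7->cb=0,t=3,b0=1
L=0*4+3=3  i=0*4+0*2+1=1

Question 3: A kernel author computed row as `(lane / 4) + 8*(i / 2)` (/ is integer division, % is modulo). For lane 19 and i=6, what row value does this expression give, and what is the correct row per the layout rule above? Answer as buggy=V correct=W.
buggy=28 correct=12

`(lane / 4) + 8*(i / 2)`[19,6]->28
lane 19->19/4=4, 19 mod 4=3
i=6  r:4+8->12  c:2·3+0+8->14
row: 28 vs 12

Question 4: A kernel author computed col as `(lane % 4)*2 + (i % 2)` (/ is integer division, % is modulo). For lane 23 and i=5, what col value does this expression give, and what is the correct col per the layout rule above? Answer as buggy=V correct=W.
buggy=7 correct=15

`(lane % 4)*2 + (i % 2)`[23,5]->7
23: gid=5,tid=3
[5] (5+0,3*2+1+8) = (5,15)
col: 7 vs 15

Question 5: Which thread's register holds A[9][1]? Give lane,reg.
r=9⇒gr=1,Rb=1  c=1⇒Cb=0,th=0,odd=1
L=1*4+0=4  i=0*4+1*2+1=3

4,3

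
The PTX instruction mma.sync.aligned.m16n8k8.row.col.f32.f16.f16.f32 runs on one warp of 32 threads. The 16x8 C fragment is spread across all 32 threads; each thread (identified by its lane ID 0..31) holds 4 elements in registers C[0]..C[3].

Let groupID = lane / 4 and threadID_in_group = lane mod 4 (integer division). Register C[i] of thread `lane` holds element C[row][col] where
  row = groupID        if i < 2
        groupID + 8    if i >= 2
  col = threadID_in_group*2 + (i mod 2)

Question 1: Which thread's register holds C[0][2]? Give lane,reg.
r=0->g=0,rb=0  c=2->t=1,b0=0
L=0*4+1=1  i=0*2+0=0

1,0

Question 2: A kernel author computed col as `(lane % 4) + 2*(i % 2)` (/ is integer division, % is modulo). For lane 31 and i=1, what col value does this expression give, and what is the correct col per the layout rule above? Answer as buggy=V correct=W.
buggy=5 correct=7

`(lane % 4) + 2*(i % 2)`[31,1]->5
31: g=7,t=3
[1] (7+0,3*2+1) = (7,7)
col: 5 vs 7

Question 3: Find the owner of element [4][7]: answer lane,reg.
r=4⇒gr=4,Rb=0  c=7⇒th=3,odd=1
L=4*4+3=19  i=0*2+1=1

19,1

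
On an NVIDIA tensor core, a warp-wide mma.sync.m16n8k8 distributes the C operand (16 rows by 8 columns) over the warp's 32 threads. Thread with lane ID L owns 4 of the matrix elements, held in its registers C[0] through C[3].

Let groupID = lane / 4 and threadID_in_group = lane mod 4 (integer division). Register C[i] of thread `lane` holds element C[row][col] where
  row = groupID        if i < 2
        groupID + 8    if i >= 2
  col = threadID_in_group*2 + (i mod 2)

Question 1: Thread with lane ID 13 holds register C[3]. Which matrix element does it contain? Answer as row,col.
lane 13: gr=3 (13/4), th=1 (13%4)
i=3: r=3+8=11, c=1*2+1=3

11,3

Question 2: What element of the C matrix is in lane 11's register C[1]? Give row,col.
2,7

11: G=2,T=3
[1] (2+0,3*2+1) = (2,7)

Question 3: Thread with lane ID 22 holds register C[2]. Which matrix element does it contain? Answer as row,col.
lane 22->22/4=5, 22 mod 4=2
i=2  r:5+8->13  c:2·2+0->4

13,4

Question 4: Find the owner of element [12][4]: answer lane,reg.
r=12→G=4,rhi=1  c=4→T=2,p=0
L=4*4+2=18  i=1*2+0=2

18,2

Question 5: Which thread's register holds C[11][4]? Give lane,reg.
14,2

r=11⇒gr=3,Rb=1  c=4⇒th=2,odd=0
L=3*4+2=14  i=1*2+0=2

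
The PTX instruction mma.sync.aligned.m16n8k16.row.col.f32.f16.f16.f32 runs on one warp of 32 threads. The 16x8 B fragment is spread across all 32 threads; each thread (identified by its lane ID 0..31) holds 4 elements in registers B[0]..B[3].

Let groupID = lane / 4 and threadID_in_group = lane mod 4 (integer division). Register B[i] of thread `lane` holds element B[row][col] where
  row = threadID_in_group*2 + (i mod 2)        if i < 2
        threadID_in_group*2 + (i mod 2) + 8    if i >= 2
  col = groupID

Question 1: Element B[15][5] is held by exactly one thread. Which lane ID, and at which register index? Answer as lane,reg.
c=5⇒gr=5  r=15⇒Rb=1,th=3,odd=1
L=5*4+3=23  i=1*2+1=3

23,3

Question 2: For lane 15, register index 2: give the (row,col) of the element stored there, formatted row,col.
lane 15: g=3 (15/4), t=3 (15%4)
i=2: r=3*2+0+8=14, c=g=3

14,3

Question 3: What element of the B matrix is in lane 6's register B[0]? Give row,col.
4,1

L=6=>grp=6>>2=1, tig=6&3=2
[0]=>row 2·2+0+0=4  col grp=1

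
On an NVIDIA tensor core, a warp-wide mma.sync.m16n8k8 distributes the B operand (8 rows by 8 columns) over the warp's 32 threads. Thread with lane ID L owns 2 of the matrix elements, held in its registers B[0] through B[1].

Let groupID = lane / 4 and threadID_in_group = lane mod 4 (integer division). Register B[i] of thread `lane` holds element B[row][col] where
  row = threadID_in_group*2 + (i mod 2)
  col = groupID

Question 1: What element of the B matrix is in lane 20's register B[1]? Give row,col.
1,5

20: G=5,T=0
[1] (0*2+1,5) = (1,5)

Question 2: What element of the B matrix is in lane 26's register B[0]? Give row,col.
4,6

L=26⇒gr=26>>2=6, th=26&3=2
[0]⇒row 2·2+0=4  col gr=6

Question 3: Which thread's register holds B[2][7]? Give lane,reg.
c=7→G=7  r=2→T=1,p=0
L=7*4+1=29  i=0=0

29,0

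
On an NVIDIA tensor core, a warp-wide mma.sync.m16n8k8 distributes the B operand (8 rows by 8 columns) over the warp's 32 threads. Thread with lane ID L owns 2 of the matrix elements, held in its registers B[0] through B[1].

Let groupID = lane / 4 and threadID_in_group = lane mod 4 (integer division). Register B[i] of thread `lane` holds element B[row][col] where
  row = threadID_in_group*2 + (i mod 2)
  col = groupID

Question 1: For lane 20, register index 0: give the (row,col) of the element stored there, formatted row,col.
0,5

lane 20⇒20/4=5, 20 mod 4=0
i=0  r:2·0+0⇒0  c:5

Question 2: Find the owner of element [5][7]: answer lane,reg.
c: 7->gid=7  r: 5->tid=2,i&1=1
L=7*4+2=30  i=1=1

30,1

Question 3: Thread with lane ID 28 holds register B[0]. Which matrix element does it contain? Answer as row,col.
lane 28->28/4=7, 28 mod 4=0
i=0  r:2·0+0->0  c:7

0,7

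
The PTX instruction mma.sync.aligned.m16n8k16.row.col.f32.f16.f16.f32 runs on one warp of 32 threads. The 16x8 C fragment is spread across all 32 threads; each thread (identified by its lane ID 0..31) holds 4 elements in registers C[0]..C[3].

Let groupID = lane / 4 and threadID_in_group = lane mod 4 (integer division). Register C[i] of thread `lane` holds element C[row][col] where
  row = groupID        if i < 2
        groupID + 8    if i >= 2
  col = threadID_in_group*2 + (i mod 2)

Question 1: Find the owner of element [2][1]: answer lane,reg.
r=2→G=2,rhi=0  c=1→T=0,p=1
L=2*4+0=8  i=0*2+1=1

8,1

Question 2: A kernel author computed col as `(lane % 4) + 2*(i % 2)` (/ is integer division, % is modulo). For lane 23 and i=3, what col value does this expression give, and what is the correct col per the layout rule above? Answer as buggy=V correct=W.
`(lane % 4) + 2*(i % 2)`[23,3]→5
L=23→G=23>>2=5, T=23&3=3
[3]→row 5+8=13  col 3·2+1=7
col: 5 vs 7

buggy=5 correct=7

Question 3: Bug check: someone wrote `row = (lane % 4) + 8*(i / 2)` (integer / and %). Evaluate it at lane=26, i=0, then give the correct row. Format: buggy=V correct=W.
`(lane % 4) + 8*(i / 2)`[26,0]=>2
L=26=>grp=26>>2=6, tig=26&3=2
[0]=>row 6+0=6  col 2·2+0=4
row: 2 vs 6

buggy=2 correct=6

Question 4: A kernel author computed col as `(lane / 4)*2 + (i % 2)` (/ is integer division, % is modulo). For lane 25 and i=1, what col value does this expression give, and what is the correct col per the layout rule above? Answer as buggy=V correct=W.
buggy=13 correct=3

`(lane / 4)*2 + (i % 2)`[25,1]->13
lane 25: gid=6 (25/4), tid=1 (25%4)
i=1: r=6+0=6, c=1*2+1=3
col: 13 vs 3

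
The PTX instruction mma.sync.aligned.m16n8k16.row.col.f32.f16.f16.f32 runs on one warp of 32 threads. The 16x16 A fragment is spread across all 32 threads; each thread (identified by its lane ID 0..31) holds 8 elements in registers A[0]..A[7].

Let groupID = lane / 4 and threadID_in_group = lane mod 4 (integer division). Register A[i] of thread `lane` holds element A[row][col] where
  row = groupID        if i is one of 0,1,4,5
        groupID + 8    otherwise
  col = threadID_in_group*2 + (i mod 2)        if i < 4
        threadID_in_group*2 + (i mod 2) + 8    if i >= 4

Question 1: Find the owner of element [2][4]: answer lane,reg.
10,0

r=2→G=2,rhi=0  c=4→chi=0,T=2,p=0
L=2*4+2=10  i=0*4+0*2+0=0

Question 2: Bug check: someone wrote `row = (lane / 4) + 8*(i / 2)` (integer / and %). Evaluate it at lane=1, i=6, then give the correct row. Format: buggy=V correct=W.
buggy=24 correct=8

`(lane / 4) + 8*(i / 2)`[1,6]->24
L=1->g=1>>2=0, t=1&3=1
[6]->row 0+8=8  col 1·2+0+8=10
row: 24 vs 8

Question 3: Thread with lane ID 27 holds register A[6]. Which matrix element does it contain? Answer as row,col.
lane 27->27/4=6, 27 mod 4=3
i=6  r:6+8->14  c:2·3+0+8->14

14,14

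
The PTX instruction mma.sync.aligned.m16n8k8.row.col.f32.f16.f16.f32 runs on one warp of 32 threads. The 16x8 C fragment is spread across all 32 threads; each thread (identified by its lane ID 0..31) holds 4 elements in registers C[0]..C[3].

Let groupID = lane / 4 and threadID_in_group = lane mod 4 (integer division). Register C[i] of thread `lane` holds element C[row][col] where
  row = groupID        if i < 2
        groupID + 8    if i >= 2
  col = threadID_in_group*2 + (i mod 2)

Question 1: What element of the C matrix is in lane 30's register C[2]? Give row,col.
lane 30: gid=7 (30/4), tid=2 (30%4)
i=2: r=7+8=15, c=2*2+0=4

15,4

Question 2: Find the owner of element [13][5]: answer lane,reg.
22,3

r=13⇒gr=5,Rb=1  c=5⇒th=2,odd=1
L=5*4+2=22  i=1*2+1=3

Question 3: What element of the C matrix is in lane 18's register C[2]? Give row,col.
lane 18: gid=4 (18/4), tid=2 (18%4)
i=2: r=4+8=12, c=2*2+0=4

12,4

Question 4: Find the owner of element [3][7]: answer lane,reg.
15,1

r:3=>grp=3,rB=0  c:7=>tig=3,lo=1
L=3*4+3=15  i=0*2+1=1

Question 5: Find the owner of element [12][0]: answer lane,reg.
16,2

r:12=>grp=4,rB=1  c:0=>tig=0,lo=0
L=4*4+0=16  i=1*2+0=2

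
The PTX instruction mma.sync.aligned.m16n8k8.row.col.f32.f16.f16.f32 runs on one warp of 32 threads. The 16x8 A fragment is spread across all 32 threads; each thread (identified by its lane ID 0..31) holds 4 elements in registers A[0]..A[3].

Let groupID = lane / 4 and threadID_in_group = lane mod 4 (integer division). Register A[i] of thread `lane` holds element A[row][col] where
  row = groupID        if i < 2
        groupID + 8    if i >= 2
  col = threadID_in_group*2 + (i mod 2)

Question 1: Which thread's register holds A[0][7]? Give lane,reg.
r: 0->gid=0,r8=0  c: 7->tid=3,i&1=1
L=0*4+3=3  i=0*2+1=1

3,1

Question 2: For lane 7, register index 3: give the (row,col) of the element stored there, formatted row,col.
L=7⇒gr=7>>2=1, th=7&3=3
[3]⇒row 1+8=9  col 3·2+1=7

9,7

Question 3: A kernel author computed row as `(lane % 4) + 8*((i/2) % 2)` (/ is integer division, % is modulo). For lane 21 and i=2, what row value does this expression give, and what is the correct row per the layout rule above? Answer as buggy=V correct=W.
buggy=9 correct=13

`(lane % 4) + 8*((i/2) % 2)`[21,2]⇒9
21: gr=5,th=1
[2] (5+8,1*2+0) = (13,2)
row: 9 vs 13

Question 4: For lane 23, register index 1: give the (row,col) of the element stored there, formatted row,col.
5,7

lane 23: grp=5 (23/4), tig=3 (23%4)
i=1: r=5+0=5, c=3*2+1=7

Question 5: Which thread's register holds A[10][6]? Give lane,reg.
11,2

r=10→G=2,rhi=1  c=6→T=3,p=0
L=2*4+3=11  i=1*2+0=2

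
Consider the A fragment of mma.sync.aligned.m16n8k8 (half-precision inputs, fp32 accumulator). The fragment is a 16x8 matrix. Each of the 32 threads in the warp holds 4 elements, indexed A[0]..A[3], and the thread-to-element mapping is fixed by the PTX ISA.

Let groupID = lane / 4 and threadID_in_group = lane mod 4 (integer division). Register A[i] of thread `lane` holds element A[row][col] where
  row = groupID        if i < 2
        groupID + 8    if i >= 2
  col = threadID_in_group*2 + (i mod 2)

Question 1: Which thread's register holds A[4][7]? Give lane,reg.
r=4→G=4,rhi=0  c=7→T=3,p=1
L=4*4+3=19  i=0*2+1=1

19,1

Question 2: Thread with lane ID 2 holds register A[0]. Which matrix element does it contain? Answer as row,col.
lane 2->2/4=0, 2 mod 4=2
i=0  r:0+0->0  c:2·2+0->4

0,4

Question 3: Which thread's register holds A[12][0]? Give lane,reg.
16,2

r:12=>grp=4,rB=1  c:0=>tig=0,lo=0
L=4*4+0=16  i=1*2+0=2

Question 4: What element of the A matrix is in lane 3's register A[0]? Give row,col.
0,6

lane 3: gr=0 (3/4), th=3 (3%4)
i=0: r=0+0=0, c=3*2+0=6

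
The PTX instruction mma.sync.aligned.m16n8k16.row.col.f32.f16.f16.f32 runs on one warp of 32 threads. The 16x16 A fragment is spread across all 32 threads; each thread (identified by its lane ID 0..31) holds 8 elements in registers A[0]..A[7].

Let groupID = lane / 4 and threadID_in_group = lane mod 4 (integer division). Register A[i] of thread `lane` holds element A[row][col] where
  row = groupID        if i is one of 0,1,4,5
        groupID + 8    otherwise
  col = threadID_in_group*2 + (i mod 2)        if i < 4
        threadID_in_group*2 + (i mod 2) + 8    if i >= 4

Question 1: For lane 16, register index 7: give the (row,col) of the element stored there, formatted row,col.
12,9

lane 16: g=4 (16/4), t=0 (16%4)
i=7: r=4+8=12, c=0*2+1+8=9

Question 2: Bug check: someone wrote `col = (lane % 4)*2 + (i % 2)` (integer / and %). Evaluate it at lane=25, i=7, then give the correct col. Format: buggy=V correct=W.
buggy=3 correct=11

`(lane % 4)*2 + (i % 2)`[25,7]->3
L=25->gid=25>>2=6, tid=25&3=1
[7]->row 6+8=14  col 1·2+1+8=11
col: 3 vs 11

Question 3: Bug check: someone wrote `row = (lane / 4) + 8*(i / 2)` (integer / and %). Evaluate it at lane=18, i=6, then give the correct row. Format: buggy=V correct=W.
buggy=28 correct=12

`(lane / 4) + 8*(i / 2)`[18,6]->28
lane 18: gid=4 (18/4), tid=2 (18%4)
i=6: r=4+8=12, c=2*2+0+8=12
row: 28 vs 12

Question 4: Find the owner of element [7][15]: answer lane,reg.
31,5

r=7→G=7,rhi=0  c=15→chi=1,T=3,p=1
L=7*4+3=31  i=1*4+0*2+1=5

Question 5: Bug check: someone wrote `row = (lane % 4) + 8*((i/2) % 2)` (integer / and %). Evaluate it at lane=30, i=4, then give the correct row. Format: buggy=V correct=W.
`(lane % 4) + 8*((i/2) % 2)`[30,4]->2
L=30->gid=30>>2=7, tid=30&3=2
[4]->row 7+0=7  col 2·2+0+8=12
row: 2 vs 7

buggy=2 correct=7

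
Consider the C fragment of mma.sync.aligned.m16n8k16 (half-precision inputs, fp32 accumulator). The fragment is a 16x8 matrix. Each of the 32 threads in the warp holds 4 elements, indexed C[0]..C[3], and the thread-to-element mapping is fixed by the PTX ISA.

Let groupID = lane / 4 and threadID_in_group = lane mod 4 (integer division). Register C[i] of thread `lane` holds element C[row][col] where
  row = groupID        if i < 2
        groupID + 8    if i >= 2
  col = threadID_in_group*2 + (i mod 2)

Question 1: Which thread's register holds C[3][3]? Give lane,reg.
13,1

r: 3->gid=3,r8=0  c: 3->tid=1,i&1=1
L=3*4+1=13  i=0*2+1=1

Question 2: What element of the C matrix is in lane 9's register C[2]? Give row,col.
lane 9->9/4=2, 9 mod 4=1
i=2  r:2+8->10  c:2·1+0->2

10,2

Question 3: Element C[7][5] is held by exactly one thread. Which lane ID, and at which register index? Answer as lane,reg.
30,1

r=7⇒gr=7,Rb=0  c=5⇒th=2,odd=1
L=7*4+2=30  i=0*2+1=1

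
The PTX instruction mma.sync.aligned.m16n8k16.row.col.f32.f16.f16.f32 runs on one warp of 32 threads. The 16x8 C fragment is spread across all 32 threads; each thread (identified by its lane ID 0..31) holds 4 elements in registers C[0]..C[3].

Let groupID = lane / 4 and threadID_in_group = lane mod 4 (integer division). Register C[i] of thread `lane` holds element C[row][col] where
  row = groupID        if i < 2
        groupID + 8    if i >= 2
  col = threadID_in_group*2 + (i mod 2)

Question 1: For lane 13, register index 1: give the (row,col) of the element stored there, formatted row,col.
lane 13->13/4=3, 13 mod 4=1
i=1  r:3+0->3  c:2·1+1->3

3,3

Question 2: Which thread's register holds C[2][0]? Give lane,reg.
r:2=>grp=2,rB=0  c:0=>tig=0,lo=0
L=2*4+0=8  i=0*2+0=0

8,0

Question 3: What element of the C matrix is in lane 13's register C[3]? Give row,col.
11,3

13: g=3,t=1
[3] (3+8,1*2+1) = (11,3)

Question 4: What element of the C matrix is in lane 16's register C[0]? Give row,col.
lane 16->16/4=4, 16 mod 4=0
i=0  r:4+0->4  c:2·0+0->0

4,0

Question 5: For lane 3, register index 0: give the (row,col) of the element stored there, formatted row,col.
0,6

3: grp=0,tig=3
[0] (0+0,3*2+0) = (0,6)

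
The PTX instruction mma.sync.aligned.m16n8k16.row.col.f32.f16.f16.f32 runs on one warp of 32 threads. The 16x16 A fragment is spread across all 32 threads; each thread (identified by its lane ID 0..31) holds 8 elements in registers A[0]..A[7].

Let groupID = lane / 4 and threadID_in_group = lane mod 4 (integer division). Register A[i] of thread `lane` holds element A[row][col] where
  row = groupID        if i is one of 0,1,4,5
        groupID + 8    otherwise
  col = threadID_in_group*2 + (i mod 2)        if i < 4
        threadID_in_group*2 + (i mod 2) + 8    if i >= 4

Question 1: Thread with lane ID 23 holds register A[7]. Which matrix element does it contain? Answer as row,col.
13,15

23: g=5,t=3
[7] (5+8,3*2+1+8) = (13,15)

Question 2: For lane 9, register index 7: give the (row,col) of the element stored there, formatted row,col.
L=9→G=9>>2=2, T=9&3=1
[7]→row 2+8=10  col 1·2+1+8=11

10,11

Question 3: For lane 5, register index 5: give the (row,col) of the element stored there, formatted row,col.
L=5→G=5>>2=1, T=5&3=1
[5]→row 1+0=1  col 1·2+1+8=11

1,11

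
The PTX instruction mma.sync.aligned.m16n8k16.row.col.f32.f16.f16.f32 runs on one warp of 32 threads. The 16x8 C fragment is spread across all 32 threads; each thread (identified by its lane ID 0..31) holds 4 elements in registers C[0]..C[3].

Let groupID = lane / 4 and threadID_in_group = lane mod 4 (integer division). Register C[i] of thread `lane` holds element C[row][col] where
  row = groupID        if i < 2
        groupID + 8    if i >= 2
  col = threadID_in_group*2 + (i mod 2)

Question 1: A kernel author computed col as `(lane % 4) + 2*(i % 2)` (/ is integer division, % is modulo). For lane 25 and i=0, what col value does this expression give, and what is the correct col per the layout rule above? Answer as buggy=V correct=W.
buggy=1 correct=2

`(lane % 4) + 2*(i % 2)`[25,0]=>1
lane 25=>25/4=6, 25 mod 4=1
i=0  r:6+0=>6  c:2·1+0=>2
col: 1 vs 2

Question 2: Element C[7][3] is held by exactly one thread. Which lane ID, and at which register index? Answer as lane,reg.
r:7=>grp=7,rB=0  c:3=>tig=1,lo=1
L=7*4+1=29  i=0*2+1=1

29,1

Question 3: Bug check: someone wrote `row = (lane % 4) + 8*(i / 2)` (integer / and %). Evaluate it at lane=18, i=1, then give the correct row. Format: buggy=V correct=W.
`(lane % 4) + 8*(i / 2)`[18,1]->2
lane 18: gid=4 (18/4), tid=2 (18%4)
i=1: r=4+0=4, c=2*2+1=5
row: 2 vs 4

buggy=2 correct=4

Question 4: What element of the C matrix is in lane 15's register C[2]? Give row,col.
lane 15: gid=3 (15/4), tid=3 (15%4)
i=2: r=3+8=11, c=3*2+0=6

11,6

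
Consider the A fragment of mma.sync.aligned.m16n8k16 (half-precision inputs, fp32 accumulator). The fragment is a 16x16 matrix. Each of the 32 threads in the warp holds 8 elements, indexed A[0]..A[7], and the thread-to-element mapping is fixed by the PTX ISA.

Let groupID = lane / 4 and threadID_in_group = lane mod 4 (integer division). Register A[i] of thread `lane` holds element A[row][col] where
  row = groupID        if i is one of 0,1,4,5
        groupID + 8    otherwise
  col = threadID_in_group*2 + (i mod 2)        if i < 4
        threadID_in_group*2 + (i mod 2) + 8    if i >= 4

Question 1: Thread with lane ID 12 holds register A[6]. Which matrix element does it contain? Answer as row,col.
L=12->g=12>>2=3, t=12&3=0
[6]->row 3+8=11  col 0·2+0+8=8

11,8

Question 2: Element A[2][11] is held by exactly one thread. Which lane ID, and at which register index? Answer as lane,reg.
r=2→G=2,rhi=0  c=11→chi=1,T=1,p=1
L=2*4+1=9  i=1*4+0*2+1=5

9,5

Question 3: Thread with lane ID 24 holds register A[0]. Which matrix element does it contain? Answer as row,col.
6,0

24: grp=6,tig=0
[0] (6+0,0*2+0+0) = (6,0)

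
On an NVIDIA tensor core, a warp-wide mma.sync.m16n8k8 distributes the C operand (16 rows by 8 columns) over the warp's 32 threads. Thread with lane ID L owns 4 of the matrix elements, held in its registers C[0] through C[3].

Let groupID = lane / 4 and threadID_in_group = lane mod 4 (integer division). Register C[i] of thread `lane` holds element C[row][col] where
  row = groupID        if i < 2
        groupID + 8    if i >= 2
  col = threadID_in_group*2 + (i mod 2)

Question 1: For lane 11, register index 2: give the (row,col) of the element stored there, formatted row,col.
10,6

L=11→G=11>>2=2, T=11&3=3
[2]→row 2+8=10  col 3·2+0=6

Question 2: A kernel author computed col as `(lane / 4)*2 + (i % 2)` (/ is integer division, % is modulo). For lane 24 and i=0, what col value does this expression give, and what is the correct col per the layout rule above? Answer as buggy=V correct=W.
`(lane / 4)*2 + (i % 2)`[24,0]->12
L=24->gid=24>>2=6, tid=24&3=0
[0]->row 6+0=6  col 0·2+0=0
col: 12 vs 0

buggy=12 correct=0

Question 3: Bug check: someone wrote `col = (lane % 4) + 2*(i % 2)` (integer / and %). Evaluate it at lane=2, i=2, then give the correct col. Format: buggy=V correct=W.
buggy=2 correct=4

`(lane % 4) + 2*(i % 2)`[2,2]→2
2: G=0,T=2
[2] (0+8,2*2+0) = (8,4)
col: 2 vs 4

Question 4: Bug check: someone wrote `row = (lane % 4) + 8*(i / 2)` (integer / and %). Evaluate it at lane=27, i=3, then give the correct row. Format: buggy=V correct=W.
`(lane % 4) + 8*(i / 2)`[27,3]->11
lane 27->27/4=6, 27 mod 4=3
i=3  r:6+8->14  c:2·3+1->7
row: 11 vs 14

buggy=11 correct=14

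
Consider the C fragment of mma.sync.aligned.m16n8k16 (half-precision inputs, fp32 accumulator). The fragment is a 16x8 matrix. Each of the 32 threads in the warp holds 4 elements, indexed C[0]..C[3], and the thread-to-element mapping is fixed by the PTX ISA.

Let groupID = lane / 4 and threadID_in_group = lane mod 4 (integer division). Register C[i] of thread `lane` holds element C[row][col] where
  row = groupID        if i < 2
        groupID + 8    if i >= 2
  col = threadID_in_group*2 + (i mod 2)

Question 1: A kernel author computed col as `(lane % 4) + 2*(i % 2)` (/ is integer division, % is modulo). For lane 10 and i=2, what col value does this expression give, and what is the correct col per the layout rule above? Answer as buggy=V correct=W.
`(lane % 4) + 2*(i % 2)`[10,2]->2
L=10->gid=10>>2=2, tid=10&3=2
[2]->row 2+8=10  col 2·2+0=4
col: 2 vs 4

buggy=2 correct=4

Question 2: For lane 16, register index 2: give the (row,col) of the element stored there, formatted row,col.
lane 16: gr=4 (16/4), th=0 (16%4)
i=2: r=4+8=12, c=0*2+0=0

12,0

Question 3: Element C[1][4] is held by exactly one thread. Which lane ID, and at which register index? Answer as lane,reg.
6,0

r:1=>grp=1,rB=0  c:4=>tig=2,lo=0
L=1*4+2=6  i=0*2+0=0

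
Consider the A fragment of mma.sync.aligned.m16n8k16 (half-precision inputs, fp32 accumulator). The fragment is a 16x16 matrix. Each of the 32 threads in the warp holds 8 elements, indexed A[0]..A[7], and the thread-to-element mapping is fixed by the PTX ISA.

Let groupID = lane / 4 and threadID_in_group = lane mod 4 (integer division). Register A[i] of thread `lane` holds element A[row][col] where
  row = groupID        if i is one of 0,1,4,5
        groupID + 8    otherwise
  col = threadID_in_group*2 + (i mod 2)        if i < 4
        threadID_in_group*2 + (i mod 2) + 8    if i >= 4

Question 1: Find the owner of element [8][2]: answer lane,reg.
1,2

r=8⇒gr=0,Rb=1  c=2⇒Cb=0,th=1,odd=0
L=0*4+1=1  i=0*4+1*2+0=2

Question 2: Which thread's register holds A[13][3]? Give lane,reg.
r: 13->gid=5,r8=1  c: 3->c8=0,tid=1,i&1=1
L=5*4+1=21  i=0*4+1*2+1=3

21,3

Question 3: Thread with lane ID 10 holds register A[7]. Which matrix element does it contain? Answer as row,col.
lane 10: grp=2 (10/4), tig=2 (10%4)
i=7: r=2+8=10, c=2*2+1+8=13

10,13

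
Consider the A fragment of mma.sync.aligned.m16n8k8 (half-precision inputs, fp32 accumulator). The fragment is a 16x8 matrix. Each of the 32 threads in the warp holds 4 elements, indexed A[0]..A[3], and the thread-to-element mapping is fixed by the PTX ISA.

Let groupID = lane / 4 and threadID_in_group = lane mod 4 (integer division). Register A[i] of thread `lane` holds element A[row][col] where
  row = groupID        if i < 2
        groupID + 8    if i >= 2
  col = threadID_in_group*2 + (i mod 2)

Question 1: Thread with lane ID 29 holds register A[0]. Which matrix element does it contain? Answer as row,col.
7,2

29: g=7,t=1
[0] (7+0,1*2+0) = (7,2)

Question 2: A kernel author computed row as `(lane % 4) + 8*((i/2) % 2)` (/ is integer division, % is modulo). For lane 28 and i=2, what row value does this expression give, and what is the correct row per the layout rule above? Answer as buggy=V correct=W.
`(lane % 4) + 8*((i/2) % 2)`[28,2]=>8
L=28=>grp=28>>2=7, tig=28&3=0
[2]=>row 7+8=15  col 0·2+0=0
row: 8 vs 15

buggy=8 correct=15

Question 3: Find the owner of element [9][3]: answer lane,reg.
5,3

r: 9->gid=1,r8=1  c: 3->tid=1,i&1=1
L=1*4+1=5  i=1*2+1=3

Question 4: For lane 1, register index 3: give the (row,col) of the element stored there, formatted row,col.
8,3

1: gr=0,th=1
[3] (0+8,1*2+1) = (8,3)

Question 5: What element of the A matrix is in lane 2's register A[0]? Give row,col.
0,4

lane 2⇒2/4=0, 2 mod 4=2
i=0  r:0+0⇒0  c:2·2+0⇒4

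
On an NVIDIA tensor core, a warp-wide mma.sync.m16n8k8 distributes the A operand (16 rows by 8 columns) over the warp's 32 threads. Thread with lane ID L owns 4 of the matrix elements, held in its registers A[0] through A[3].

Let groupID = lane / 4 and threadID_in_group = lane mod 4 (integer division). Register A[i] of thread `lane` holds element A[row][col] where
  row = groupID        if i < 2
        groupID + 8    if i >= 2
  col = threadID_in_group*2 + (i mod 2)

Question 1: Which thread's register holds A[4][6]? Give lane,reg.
19,0

r=4->g=4,rb=0  c=6->t=3,b0=0
L=4*4+3=19  i=0*2+0=0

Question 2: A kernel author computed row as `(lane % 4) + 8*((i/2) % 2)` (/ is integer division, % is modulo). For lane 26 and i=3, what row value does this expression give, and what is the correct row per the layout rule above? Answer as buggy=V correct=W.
buggy=10 correct=14

`(lane % 4) + 8*((i/2) % 2)`[26,3]=>10
26: grp=6,tig=2
[3] (6+8,2*2+1) = (14,5)
row: 10 vs 14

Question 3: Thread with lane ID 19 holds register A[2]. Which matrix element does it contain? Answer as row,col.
19: G=4,T=3
[2] (4+8,3*2+0) = (12,6)

12,6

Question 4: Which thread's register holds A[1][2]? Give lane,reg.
5,0

r=1->g=1,rb=0  c=2->t=1,b0=0
L=1*4+1=5  i=0*2+0=0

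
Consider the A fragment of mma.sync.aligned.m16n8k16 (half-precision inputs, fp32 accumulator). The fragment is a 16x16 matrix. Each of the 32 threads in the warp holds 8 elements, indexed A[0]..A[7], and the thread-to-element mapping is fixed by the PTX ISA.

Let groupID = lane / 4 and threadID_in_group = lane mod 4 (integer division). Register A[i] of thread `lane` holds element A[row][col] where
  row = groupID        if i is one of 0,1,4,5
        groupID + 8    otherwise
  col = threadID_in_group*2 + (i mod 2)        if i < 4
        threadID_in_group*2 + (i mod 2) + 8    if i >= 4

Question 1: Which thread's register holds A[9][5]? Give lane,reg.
r=9⇒gr=1,Rb=1  c=5⇒Cb=0,th=2,odd=1
L=1*4+2=6  i=0*4+1*2+1=3

6,3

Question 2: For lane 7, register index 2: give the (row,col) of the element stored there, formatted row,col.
lane 7: gid=1 (7/4), tid=3 (7%4)
i=2: r=1+8=9, c=3*2+0+0=6

9,6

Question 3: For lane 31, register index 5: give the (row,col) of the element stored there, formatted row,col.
7,15

lane 31: G=7 (31/4), T=3 (31%4)
i=5: r=7+0=7, c=3*2+1+8=15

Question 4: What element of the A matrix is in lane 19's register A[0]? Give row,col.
4,6

lane 19→19/4=4, 19 mod 4=3
i=0  r:4+0→4  c:2·3+0+0→6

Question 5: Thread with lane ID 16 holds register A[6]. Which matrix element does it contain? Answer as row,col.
lane 16=>16/4=4, 16 mod 4=0
i=6  r:4+8=>12  c:2·0+0+8=>8

12,8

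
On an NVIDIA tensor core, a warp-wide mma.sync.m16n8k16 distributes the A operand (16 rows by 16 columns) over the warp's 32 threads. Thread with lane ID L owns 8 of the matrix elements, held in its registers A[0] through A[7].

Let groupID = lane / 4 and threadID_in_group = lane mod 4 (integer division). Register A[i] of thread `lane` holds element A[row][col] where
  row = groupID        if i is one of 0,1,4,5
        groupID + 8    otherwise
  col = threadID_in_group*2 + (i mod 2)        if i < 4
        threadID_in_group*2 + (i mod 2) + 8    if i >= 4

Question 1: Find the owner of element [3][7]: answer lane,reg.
r:3=>grp=3,rB=0  c:7=>cB=0,tig=3,lo=1
L=3*4+3=15  i=0*4+0*2+1=1

15,1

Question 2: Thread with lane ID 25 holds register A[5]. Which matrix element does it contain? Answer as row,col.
6,11

25: g=6,t=1
[5] (6+0,1*2+1+8) = (6,11)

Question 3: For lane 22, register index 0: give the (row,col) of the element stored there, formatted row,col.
5,4

22: grp=5,tig=2
[0] (5+0,2*2+0+0) = (5,4)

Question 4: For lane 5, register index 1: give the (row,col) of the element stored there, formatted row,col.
1,3

lane 5⇒5/4=1, 5 mod 4=1
i=1  r:1+0⇒1  c:2·1+1+0⇒3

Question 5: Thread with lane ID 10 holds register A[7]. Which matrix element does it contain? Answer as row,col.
10,13

L=10⇒gr=10>>2=2, th=10&3=2
[7]⇒row 2+8=10  col 2·2+1+8=13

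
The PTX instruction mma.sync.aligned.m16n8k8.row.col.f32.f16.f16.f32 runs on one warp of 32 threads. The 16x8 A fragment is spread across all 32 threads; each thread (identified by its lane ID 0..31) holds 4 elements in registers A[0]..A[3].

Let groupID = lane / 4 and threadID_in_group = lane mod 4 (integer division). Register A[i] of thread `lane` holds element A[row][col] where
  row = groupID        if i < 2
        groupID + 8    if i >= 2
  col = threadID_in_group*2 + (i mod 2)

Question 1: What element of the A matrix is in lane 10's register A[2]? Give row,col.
10: grp=2,tig=2
[2] (2+8,2*2+0) = (10,4)

10,4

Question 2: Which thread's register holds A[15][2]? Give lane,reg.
r=15->g=7,rb=1  c=2->t=1,b0=0
L=7*4+1=29  i=1*2+0=2

29,2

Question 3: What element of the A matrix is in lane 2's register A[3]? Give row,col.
8,5

2: G=0,T=2
[3] (0+8,2*2+1) = (8,5)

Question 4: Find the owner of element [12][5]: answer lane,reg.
r=12→G=4,rhi=1  c=5→T=2,p=1
L=4*4+2=18  i=1*2+1=3

18,3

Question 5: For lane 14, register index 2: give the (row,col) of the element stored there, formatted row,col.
L=14->gid=14>>2=3, tid=14&3=2
[2]->row 3+8=11  col 2·2+0=4

11,4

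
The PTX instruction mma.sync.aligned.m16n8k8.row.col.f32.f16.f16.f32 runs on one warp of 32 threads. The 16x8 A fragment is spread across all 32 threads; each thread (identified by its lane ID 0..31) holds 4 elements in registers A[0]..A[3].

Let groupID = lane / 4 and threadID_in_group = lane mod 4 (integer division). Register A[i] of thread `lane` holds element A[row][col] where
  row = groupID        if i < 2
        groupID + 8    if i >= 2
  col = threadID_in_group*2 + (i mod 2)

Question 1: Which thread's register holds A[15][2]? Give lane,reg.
29,2

r: 15->gid=7,r8=1  c: 2->tid=1,i&1=0
L=7*4+1=29  i=1*2+0=2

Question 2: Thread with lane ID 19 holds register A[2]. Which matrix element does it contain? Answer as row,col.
12,6

lane 19: g=4 (19/4), t=3 (19%4)
i=2: r=4+8=12, c=3*2+0=6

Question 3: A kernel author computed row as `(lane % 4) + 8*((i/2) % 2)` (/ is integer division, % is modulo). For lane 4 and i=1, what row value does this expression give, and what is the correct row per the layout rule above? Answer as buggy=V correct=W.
`(lane % 4) + 8*((i/2) % 2)`[4,1]->0
L=4->gid=4>>2=1, tid=4&3=0
[1]->row 1+0=1  col 0·2+1=1
row: 0 vs 1

buggy=0 correct=1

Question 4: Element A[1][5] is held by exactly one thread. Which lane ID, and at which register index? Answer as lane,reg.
r:1=>grp=1,rB=0  c:5=>tig=2,lo=1
L=1*4+2=6  i=0*2+1=1

6,1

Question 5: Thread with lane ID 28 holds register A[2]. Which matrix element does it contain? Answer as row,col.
15,0

lane 28: gr=7 (28/4), th=0 (28%4)
i=2: r=7+8=15, c=0*2+0=0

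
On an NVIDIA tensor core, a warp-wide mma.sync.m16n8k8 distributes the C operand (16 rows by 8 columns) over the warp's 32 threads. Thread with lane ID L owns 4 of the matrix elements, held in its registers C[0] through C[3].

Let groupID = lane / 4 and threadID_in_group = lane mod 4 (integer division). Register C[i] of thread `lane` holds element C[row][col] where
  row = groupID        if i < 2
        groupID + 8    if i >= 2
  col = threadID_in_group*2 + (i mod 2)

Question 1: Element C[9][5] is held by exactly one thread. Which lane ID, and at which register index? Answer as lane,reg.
6,3

r=9->g=1,rb=1  c=5->t=2,b0=1
L=1*4+2=6  i=1*2+1=3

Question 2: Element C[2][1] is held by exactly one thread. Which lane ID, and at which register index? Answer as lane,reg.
r:2=>grp=2,rB=0  c:1=>tig=0,lo=1
L=2*4+0=8  i=0*2+1=1

8,1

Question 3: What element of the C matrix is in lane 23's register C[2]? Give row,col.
13,6

L=23->gid=23>>2=5, tid=23&3=3
[2]->row 5+8=13  col 3·2+0=6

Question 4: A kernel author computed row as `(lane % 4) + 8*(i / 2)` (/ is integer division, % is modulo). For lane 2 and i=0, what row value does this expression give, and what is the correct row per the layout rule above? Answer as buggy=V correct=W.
buggy=2 correct=0

`(lane % 4) + 8*(i / 2)`[2,0]->2
2: g=0,t=2
[0] (0+0,2*2+0) = (0,4)
row: 2 vs 0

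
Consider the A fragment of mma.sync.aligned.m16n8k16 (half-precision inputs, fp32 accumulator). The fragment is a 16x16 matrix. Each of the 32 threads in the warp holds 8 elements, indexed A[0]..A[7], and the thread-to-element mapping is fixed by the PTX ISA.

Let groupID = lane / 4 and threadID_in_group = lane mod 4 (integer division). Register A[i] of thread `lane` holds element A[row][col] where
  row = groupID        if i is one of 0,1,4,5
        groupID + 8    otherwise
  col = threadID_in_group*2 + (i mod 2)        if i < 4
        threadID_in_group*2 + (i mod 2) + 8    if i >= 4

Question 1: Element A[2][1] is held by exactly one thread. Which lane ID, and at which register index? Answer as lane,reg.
8,1

r=2->g=2,rb=0  c=1->cb=0,t=0,b0=1
L=2*4+0=8  i=0*4+0*2+1=1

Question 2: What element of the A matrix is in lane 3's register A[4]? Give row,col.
L=3->gid=3>>2=0, tid=3&3=3
[4]->row 0+0=0  col 3·2+0+8=14

0,14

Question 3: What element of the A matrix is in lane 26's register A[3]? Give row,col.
14,5

26: g=6,t=2
[3] (6+8,2*2+1+0) = (14,5)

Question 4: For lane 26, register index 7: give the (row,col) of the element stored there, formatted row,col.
lane 26: gr=6 (26/4), th=2 (26%4)
i=7: r=6+8=14, c=2*2+1+8=13

14,13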